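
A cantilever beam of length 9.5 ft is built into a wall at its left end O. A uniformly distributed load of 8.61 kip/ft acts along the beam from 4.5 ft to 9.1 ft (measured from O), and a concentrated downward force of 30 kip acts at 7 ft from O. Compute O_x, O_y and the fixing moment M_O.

O_x = 0, O_y = 69.61 kip, M_O = 479.3 kip·ft

Resultant of the distributed load: 8.61 × 4.6 = 39.606 kip at 6.8 ft from O.
ΣF_x = 0: O_x = 0.
ΣF_y = 0: O_y − 8.61·4.6 − 30 = 0 → O_y = 69.61 kip.
ΣM about O: M_O − (8.61·4.6)·6.8 − 30·7 = 0 → M_O = 479.3 kip·ft.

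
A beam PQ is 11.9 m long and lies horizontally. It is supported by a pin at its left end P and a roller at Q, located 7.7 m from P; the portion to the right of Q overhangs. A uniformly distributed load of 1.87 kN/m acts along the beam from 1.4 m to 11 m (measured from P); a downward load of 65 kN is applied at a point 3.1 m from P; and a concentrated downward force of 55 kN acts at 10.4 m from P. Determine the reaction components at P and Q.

Resultant of the distributed load: 1.87 × 9.6 = 17.952 kN at 6.2 m from P.
Moments about P: Q_y·7.7 − (1.87·9.6)·6.2 − 65·3.1 − 55·10.4 = 0 → Q_y = 884.8024/7.7 = 114.909 ≈ 114.9 kN.
ΣF_y = 0: P_y + 114.909 − 1.87·9.6 − 65 − 55 = 0 → P_y = 23.04 kN.
ΣF_x = 0: no horizontal applied forces, so P_x = 0.

P_x = 0, P_y = 23.04 kN, Q_y = 114.9 kN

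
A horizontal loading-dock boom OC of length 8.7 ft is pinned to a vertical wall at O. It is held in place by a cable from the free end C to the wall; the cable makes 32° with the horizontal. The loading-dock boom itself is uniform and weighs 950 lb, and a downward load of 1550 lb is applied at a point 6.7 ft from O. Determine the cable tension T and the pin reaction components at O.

ΣM about O: T·sin32°·8.7 − 950·4.35 − 1550·6.7 = 0 → T = 14517.5/(8.7·0.529919) = 3148.93 ≈ 3149 lb.
ΣF_x = 0: O_x − T·cos32° = 0 → O_x = 3148.93 × 0.848048 = 2670 lb.
ΣF_y = 0: O_y + T·sin32° − 950 − 1550 = 0 → O_y = 2500 − 3148.93 × 0.529919 = 831.3 lb.

T = 3149 lb, O_x = 2670 lb, O_y = 831.3 lb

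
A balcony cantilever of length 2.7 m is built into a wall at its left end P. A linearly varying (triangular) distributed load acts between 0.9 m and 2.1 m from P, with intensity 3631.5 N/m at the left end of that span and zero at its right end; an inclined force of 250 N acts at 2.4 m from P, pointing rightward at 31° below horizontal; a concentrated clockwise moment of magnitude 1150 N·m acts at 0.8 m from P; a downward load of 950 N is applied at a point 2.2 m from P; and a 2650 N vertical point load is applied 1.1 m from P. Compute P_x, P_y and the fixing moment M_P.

Resultant of the triangular load: ½ × 3631.5 × 1.2 = 2178.9 N, acting at 1.3 m from P (one-third of the span from the peak).
ΣF_x = 0: P_x + 250·cos31° = 0 → P_x = -214.3 N.
ΣF_y = 0: P_y − ½·3631.5·1.2 − 250·sin31° − 950 − 2650 = 0 → P_y = 5908 N.
ΣM about P: M_P − (½·3631.5·1.2)·1.3 − 250·sin31°·2.4 − 1150 − 950·2.2 − 2650·1.1 = 0 → M_P = 9297 N·m.

P_x = -214.3 N, P_y = 5908 N, M_P = 9297 N·m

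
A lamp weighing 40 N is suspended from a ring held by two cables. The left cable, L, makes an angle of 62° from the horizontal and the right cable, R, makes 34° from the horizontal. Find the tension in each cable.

ΣF_x = 0: −T_L·cos62° + T_R·cos34° = 0 → T_R = 0.566285·T_L.
ΣF_y = 0: T_L·sin62° + T_R·sin34° = 40.
Substitute: T_L·(0.882948 + 0.566285·0.559193) = 40 → T_L = 33.3442 ≈ 33.34 N.
Then T_R = 0.566285 × 33.3442 = 18.88 N.

T_L = 33.34 N, T_R = 18.88 N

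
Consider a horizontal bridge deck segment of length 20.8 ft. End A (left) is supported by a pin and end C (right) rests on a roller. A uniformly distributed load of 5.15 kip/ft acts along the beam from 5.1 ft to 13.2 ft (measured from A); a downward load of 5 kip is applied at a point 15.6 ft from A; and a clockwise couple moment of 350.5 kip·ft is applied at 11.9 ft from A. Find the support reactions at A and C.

Resultant of the distributed load: 5.15 × 8.1 = 41.715 kip at 9.15 ft from A.
Moments about A: C_y·20.8 − (5.15·8.1)·9.15 − 5·15.6 − 350.5 = 0 → C_y = 810.19225/20.8 = 38.9516 ≈ 38.95 kip.
ΣF_y = 0: A_y + 38.9516 − 5.15·8.1 − 5 = 0 → A_y = 7.763 kip.
ΣF_x = 0: no horizontal applied forces, so A_x = 0.

A_x = 0, A_y = 7.763 kip, C_y = 38.95 kip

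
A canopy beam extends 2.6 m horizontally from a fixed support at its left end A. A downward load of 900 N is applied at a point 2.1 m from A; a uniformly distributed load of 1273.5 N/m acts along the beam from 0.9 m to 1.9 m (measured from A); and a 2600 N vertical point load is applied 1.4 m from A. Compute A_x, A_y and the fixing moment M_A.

Resultant of the distributed load: 1273.5 × 1 = 1273.5 N at 1.4 m from A.
ΣF_x = 0: A_x = 0.
ΣF_y = 0: A_y − 900 − 1273.5·1 − 2600 = 0 → A_y = 4774 N.
ΣM about A: M_A − 900·2.1 − (1273.5·1)·1.4 − 2600·1.4 = 0 → M_A = 7313 N·m.

A_x = 0, A_y = 4774 N, M_A = 7313 N·m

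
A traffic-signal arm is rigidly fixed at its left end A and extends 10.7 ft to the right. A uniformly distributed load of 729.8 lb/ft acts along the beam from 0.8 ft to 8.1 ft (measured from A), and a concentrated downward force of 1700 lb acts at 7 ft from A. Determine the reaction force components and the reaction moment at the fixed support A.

A_x = 0, A_y = 7028 lb, M_A = 35610 lb·ft

Resultant of the distributed load: 729.8 × 7.3 = 5327.54 lb at 4.45 ft from A.
ΣF_x = 0: A_x = 0.
ΣF_y = 0: A_y − 729.8·7.3 − 1700 = 0 → A_y = 7028 lb.
ΣM about A: M_A − (729.8·7.3)·4.45 − 1700·7 = 0 → M_A = 35610 lb·ft.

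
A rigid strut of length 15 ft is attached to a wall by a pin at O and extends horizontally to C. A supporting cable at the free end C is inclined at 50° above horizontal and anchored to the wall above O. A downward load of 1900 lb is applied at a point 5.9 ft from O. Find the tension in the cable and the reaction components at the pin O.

T = 975.6 lb, O_x = 627.1 lb, O_y = 1153 lb

ΣM about O: T·sin50°·15 − 1900·5.9 = 0 → T = 11210/(15·0.766044) = 975.575 ≈ 975.6 lb.
ΣF_x = 0: O_x − T·cos50° = 0 → O_x = 975.575 × 0.642788 = 627.1 lb.
ΣF_y = 0: O_y + T·sin50° − 1900 = 0 → O_y = 1900 − 975.575 × 0.766044 = 1153 lb.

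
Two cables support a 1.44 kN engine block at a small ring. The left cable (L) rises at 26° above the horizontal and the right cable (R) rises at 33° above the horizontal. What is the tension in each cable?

ΣF_x = 0: −T_L·cos26° + T_R·cos33° = 0 → T_R = 1.07169·T_L.
ΣF_y = 0: T_L·sin26° + T_R·sin33° = 1.44.
Substitute: T_L·(0.438371 + 1.07169·0.544639) = 1.44 → T_L = 1.40893 ≈ 1.409 kN.
Then T_R = 1.07169 × 1.40893 = 1.510 kN.

T_L = 1.409 kN, T_R = 1.510 kN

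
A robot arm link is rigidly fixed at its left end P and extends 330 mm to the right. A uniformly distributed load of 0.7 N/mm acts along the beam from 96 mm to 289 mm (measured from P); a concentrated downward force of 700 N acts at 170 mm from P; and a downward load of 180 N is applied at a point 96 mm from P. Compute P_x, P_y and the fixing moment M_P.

Resultant of the distributed load: 0.7 × 193 = 135.1 N at 192.5 mm from P.
ΣF_x = 0: P_x = 0.
ΣF_y = 0: P_y − 0.7·193 − 700 − 180 = 0 → P_y = 1015 N.
ΣM about P: M_P − (0.7·193)·192.5 − 700·170 − 180·96 = 0 → M_P = 162300 N·mm.

P_x = 0, P_y = 1015 N, M_P = 162300 N·mm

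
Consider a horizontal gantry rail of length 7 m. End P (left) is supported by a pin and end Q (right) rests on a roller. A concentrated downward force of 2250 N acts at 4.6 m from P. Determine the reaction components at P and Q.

P_x = 0, P_y = 771.4 N, Q_y = 1479 N

ΣM about P: Q_y·7 − 2250·4.6 = 0 → Q_y = 10350/7 = 1478.57 ≈ 1479 N.
ΣF_y = 0: P_y + 1478.57 − 2250 = 0 → P_y = 771.4 N.
ΣF_x = 0: no horizontal applied forces, so P_x = 0.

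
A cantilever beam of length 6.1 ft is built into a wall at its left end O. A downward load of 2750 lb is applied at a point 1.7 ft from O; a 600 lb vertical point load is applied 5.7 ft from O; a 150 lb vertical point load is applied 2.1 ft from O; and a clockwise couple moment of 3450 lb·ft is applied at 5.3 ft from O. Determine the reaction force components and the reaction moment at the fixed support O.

O_x = 0, O_y = 3500 lb, M_O = 11860 lb·ft

ΣF_x = 0: O_x = 0.
ΣF_y = 0: O_y − 2750 − 600 − 150 = 0 → O_y = 3500 lb.
ΣM about O: M_O − 2750·1.7 − 600·5.7 − 150·2.1 − 3450 = 0 → M_O = 11860 lb·ft.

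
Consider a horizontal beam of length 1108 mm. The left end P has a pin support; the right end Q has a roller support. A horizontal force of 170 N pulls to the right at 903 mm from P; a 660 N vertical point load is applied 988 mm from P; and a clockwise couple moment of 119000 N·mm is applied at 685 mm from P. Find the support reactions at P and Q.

Taking moments about P: Q_y·1108 − 660·988 − 119000 = 0 → Q_y = 771080/1108 = 695.921 ≈ 695.9 N.
ΣF_y = 0: P_y + 695.921 − 660 = 0 → P_y = -35.92 N.
ΣF_x = 0: P_x + 170 = 0 → P_x = -170.0 N.

P_x = -170.0 N, P_y = -35.92 N, Q_y = 695.9 N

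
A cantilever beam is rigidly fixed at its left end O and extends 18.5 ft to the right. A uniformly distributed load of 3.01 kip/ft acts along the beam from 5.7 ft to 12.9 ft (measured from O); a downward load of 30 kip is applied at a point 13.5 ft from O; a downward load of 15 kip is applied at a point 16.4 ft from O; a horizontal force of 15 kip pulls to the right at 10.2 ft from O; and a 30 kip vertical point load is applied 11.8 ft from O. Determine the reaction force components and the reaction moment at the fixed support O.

Resultant of the distributed load: 3.01 × 7.2 = 21.672 kip at 9.3 ft from O.
ΣF_x = 0: O_x + 15 = 0 → O_x = -15.00 kip.
ΣF_y = 0: O_y − 3.01·7.2 − 30 − 15 − 30 = 0 → O_y = 96.67 kip.
ΣM about O: M_O − (3.01·7.2)·9.3 − 30·13.5 − 15·16.4 − 30·11.8 = 0 → M_O = 1207 kip·ft.

O_x = -15.00 kip, O_y = 96.67 kip, M_O = 1207 kip·ft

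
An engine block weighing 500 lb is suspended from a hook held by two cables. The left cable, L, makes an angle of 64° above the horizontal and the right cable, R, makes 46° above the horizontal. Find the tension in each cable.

ΣF_x = 0: −T_L·cos64° + T_R·cos46° = 0 → T_R = 0.63106·T_L.
ΣF_y = 0: T_L·sin64° + T_R·sin46° = 500.
Substitute: T_L·(0.898794 + 0.63106·0.71934) = 500 → T_L = 369.62 ≈ 369.6 lb.
Then T_R = 0.63106 × 369.62 = 233.3 lb.

T_L = 369.6 lb, T_R = 233.3 lb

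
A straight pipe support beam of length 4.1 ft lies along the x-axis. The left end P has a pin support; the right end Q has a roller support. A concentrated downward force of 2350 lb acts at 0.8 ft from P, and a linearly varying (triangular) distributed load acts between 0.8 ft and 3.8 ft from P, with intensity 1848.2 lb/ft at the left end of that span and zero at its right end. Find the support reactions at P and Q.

P_x = 0, P_y = 3447 lb, Q_y = 1676 lb

Resultant of the triangular load: ½ × 1848.2 × 3 = 2772.3 lb, acting at 1.8 ft from P (one-third of the span from the peak).
Taking moments about P: Q_y·4.1 − 2350·0.8 − (½·1848.2·3)·1.8 = 0 → Q_y = 6870.14/4.1 = 1675.64 ≈ 1676 lb.
ΣF_y = 0: P_y + 1675.64 − 2350 − ½·1848.2·3 = 0 → P_y = 3447 lb.
ΣF_x = 0: no horizontal applied forces, so P_x = 0.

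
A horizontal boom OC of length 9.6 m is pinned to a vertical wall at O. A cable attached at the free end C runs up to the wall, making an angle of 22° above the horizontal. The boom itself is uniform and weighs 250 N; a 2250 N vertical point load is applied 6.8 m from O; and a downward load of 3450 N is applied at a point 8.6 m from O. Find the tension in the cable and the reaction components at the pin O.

T = 12840 N, O_x = 11900 N, O_y = 1141 N

ΣM about O: T·sin22°·9.6 − 250·4.8 − 2250·6.8 − 3450·8.6 = 0 → T = 46170/(9.6·0.374607) = 12838.5 ≈ 12840 N.
ΣF_x = 0: O_x − T·cos22° = 0 → O_x = 12838.5 × 0.927184 = 11900 N.
ΣF_y = 0: O_y + T·sin22° − 250 − 2250 − 3450 = 0 → O_y = 5950 − 12838.5 × 0.374607 = 1141 N.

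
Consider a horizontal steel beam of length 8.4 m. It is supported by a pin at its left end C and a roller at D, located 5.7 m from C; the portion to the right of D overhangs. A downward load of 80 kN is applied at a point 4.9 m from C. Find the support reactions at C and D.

Moments about C: D_y·5.7 − 80·4.9 = 0 → D_y = 392/5.7 = 68.7719 ≈ 68.77 kN.
ΣF_y = 0: C_y + 68.7719 − 80 = 0 → C_y = 11.23 kN.
ΣF_x = 0: no horizontal applied forces, so C_x = 0.

C_x = 0, C_y = 11.23 kN, D_y = 68.77 kN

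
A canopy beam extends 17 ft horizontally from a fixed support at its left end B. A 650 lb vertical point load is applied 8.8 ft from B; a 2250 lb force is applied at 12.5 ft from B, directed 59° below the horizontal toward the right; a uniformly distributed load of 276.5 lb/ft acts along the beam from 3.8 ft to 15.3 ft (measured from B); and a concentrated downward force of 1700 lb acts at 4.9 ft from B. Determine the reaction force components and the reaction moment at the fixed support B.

B_x = -1159 lb, B_y = 7458 lb, M_B = 68520 lb·ft

Resultant of the distributed load: 276.5 × 11.5 = 3179.75 lb at 9.55 ft from B.
ΣF_x = 0: B_x + 2250·cos59° = 0 → B_x = -1159 lb.
ΣF_y = 0: B_y − 650 − 2250·sin59° − 276.5·11.5 − 1700 = 0 → B_y = 7458 lb.
ΣM about B: M_B − 650·8.8 − 2250·sin59°·12.5 − (276.5·11.5)·9.55 − 1700·4.9 = 0 → M_B = 68520 lb·ft.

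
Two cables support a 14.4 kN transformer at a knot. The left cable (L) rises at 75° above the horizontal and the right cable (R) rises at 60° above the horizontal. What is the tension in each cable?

ΣF_x = 0: −T_L·cos75° + T_R·cos60° = 0 → T_R = 0.517638·T_L.
ΣF_y = 0: T_L·sin75° + T_R·sin60° = 14.4.
Substitute: T_L·(0.965926 + 0.517638·0.866025) = 14.4 → T_L = 10.1823 ≈ 10.18 kN.
Then T_R = 0.517638 × 10.1823 = 5.271 kN.

T_L = 10.18 kN, T_R = 5.271 kN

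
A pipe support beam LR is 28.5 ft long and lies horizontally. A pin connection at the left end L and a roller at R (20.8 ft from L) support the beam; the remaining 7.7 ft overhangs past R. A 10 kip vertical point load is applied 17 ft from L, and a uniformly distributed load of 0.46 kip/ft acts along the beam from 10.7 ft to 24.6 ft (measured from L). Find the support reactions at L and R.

Resultant of the distributed load: 0.46 × 13.9 = 6.394 kip at 17.65 ft from L.
Moments about L: R_y·20.8 − 10·17 − (0.46·13.9)·17.65 = 0 → R_y = 282.8541/20.8 = 13.5988 ≈ 13.60 kip.
ΣF_y = 0: L_y + 13.5988 − 10 − 0.46·13.9 = 0 → L_y = 2.795 kip.
ΣF_x = 0: no horizontal applied forces, so L_x = 0.

L_x = 0, L_y = 2.795 kip, R_y = 13.60 kip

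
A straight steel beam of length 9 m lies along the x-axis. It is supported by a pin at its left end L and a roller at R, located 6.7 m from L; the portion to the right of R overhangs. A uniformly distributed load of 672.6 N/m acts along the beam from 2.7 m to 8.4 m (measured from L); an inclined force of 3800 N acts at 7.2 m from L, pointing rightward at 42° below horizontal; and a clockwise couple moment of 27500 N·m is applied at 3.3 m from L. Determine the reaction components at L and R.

L_x = -2824 N, L_y = -3636 N, R_y = 10010 N

Resultant of the distributed load: 672.6 × 5.7 = 3833.82 N at 5.55 m from L.
Taking moments about L: R_y·6.7 − (672.6·5.7)·5.55 − 3800·sin42°·7.2 − 27500 = 0 → R_y = 67085.1/6.7 = 10012.7 ≈ 10010 N.
ΣF_y = 0: L_y + 10012.7 − 672.6·5.7 − 3800·sin42° = 0 → L_y = -3636 N.
ΣF_x = 0: L_x + 3800·cos42° = 0 → L_x = -2824 N.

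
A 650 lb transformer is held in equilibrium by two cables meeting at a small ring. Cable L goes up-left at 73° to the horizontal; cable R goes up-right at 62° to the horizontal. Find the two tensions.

ΣF_x = 0: −T_L·cos73° + T_R·cos62° = 0 → T_R = 0.622768·T_L.
ΣF_y = 0: T_L·sin73° + T_R·sin62° = 650.
Substitute: T_L·(0.956305 + 0.622768·0.882948) = 650 → T_L = 431.556 ≈ 431.6 lb.
Then T_R = 0.622768 × 431.556 = 268.8 lb.

T_L = 431.6 lb, T_R = 268.8 lb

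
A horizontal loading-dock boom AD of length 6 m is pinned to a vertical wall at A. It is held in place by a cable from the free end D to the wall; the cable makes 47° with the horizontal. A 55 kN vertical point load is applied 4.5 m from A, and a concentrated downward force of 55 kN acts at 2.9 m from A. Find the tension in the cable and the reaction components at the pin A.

ΣM about A: T·sin47°·6 − 55·4.5 − 55·2.9 = 0 → T = 407/(6·0.731354) = 92.7503 ≈ 92.75 kN.
ΣF_x = 0: A_x − T·cos47° = 0 → A_x = 92.7503 × 0.681998 = 63.26 kN.
ΣF_y = 0: A_y + T·sin47° − 55 − 55 = 0 → A_y = 110 − 92.7503 × 0.731354 = 42.17 kN.

T = 92.75 kN, A_x = 63.26 kN, A_y = 42.17 kN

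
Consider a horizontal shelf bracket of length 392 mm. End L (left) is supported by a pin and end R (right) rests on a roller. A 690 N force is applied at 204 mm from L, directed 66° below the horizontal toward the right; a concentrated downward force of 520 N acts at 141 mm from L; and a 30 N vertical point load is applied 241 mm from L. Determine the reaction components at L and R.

L_x = -280.6 N, L_y = 646.8 N, R_y = 533.5 N

ΣM about L: R_y·392 − 690·sin66°·204 − 520·141 − 30·241 = 0 → R_y = 209141/392 = 533.523 ≈ 533.5 N.
ΣF_y = 0: L_y + 533.523 − 690·sin66° − 520 − 30 = 0 → L_y = 646.8 N.
ΣF_x = 0: L_x + 690·cos66° = 0 → L_x = -280.6 N.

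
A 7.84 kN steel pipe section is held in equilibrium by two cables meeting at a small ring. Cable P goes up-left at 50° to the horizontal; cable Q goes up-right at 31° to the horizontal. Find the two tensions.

ΣF_x = 0: −T_P·cos50° + T_Q·cos31° = 0 → T_Q = 0.749897·T_P.
ΣF_y = 0: T_P·sin50° + T_Q·sin31° = 7.84.
Substitute: T_P·(0.766044 + 0.749897·0.515038) = 7.84 → T_P = 6.80396 ≈ 6.804 kN.
Then T_Q = 0.749897 × 6.80396 = 5.102 kN.

T_P = 6.804 kN, T_Q = 5.102 kN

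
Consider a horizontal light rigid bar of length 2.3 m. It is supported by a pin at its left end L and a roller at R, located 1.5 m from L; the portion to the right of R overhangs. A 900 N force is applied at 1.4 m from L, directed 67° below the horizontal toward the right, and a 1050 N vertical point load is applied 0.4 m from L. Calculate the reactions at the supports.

L_x = -351.7 N, L_y = 825.2 N, R_y = 1053 N

Taking moments about L: R_y·1.5 − 900·sin67°·1.4 − 1050·0.4 = 0 → R_y = 1579.84/1.5 = 1053.23 ≈ 1053 N.
ΣF_y = 0: L_y + 1053.23 − 900·sin67° − 1050 = 0 → L_y = 825.2 N.
ΣF_x = 0: L_x + 900·cos67° = 0 → L_x = -351.7 N.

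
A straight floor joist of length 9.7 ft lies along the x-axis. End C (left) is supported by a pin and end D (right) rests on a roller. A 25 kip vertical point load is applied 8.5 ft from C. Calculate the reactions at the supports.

C_x = 0, C_y = 3.093 kip, D_y = 21.91 kip

Moments about C: D_y·9.7 − 25·8.5 = 0 → D_y = 212.5/9.7 = 21.9072 ≈ 21.91 kip.
ΣF_y = 0: C_y + 21.9072 − 25 = 0 → C_y = 3.093 kip.
ΣF_x = 0: no horizontal applied forces, so C_x = 0.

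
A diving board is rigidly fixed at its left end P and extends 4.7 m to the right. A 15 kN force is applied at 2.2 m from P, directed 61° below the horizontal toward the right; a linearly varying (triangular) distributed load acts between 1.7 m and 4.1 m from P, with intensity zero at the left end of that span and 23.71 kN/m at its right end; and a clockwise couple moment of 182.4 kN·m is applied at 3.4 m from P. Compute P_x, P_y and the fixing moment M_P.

P_x = -7.272 kN, P_y = 41.57 kN, M_P = 305.2 kN·m

Resultant of the triangular load: ½ × 23.71 × 2.4 = 28.452 kN, acting at 3.3 m from P (one-third of the span from the peak).
ΣF_x = 0: P_x + 15·cos61° = 0 → P_x = -7.272 kN.
ΣF_y = 0: P_y − 15·sin61° − ½·23.71·2.4 = 0 → P_y = 41.57 kN.
ΣM about P: M_P − 15·sin61°·2.2 − (½·23.71·2.4)·3.3 − 182.4 = 0 → M_P = 305.2 kN·m.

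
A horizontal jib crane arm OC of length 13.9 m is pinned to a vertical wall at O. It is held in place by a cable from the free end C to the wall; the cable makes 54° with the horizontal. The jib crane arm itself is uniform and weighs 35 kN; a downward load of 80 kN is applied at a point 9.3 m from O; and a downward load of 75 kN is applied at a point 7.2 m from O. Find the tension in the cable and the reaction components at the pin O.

ΣM about O: T·sin54°·13.9 − 35·6.95 − 80·9.3 − 75·7.2 = 0 → T = 1527.25/(13.9·0.809017) = 135.812 ≈ 135.8 kN.
ΣF_x = 0: O_x − T·cos54° = 0 → O_x = 135.812 × 0.587785 = 79.83 kN.
ΣF_y = 0: O_y + T·sin54° − 35 − 80 − 75 = 0 → O_y = 190 − 135.812 × 0.809017 = 80.13 kN.

T = 135.8 kN, O_x = 79.83 kN, O_y = 80.13 kN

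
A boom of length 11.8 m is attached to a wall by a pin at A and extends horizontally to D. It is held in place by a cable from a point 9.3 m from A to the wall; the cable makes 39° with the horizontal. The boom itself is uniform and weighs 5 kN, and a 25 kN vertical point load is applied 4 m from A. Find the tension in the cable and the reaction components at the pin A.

T = 22.13 kN, A_x = 17.20 kN, A_y = 16.08 kN

ΣM about A: T·sin39°·9.3 − 5·5.9 − 25·4 = 0 → T = 129.5/(9.3·0.62932) = 22.1266 ≈ 22.13 kN.
ΣF_x = 0: A_x − T·cos39° = 0 → A_x = 22.1266 × 0.777146 = 17.20 kN.
ΣF_y = 0: A_y + T·sin39° − 5 − 25 = 0 → A_y = 30 − 22.1266 × 0.62932 = 16.08 kN.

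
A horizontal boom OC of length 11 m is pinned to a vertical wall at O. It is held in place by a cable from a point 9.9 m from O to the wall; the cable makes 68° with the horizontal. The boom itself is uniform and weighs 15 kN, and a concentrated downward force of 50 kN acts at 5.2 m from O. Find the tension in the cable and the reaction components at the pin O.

ΣM about O: T·sin68°·9.9 − 15·5.5 − 50·5.2 = 0 → T = 342.5/(9.9·0.927184) = 37.3129 ≈ 37.31 kN.
ΣF_x = 0: O_x − T·cos68° = 0 → O_x = 37.3129 × 0.374607 = 13.98 kN.
ΣF_y = 0: O_y + T·sin68° − 15 − 50 = 0 → O_y = 65 − 37.3129 × 0.927184 = 30.40 kN.

T = 37.31 kN, O_x = 13.98 kN, O_y = 30.40 kN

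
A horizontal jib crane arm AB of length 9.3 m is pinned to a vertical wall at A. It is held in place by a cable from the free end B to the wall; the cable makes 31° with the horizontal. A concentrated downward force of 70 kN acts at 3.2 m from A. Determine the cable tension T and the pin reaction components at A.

T = 46.77 kN, A_x = 40.09 kN, A_y = 45.91 kN

ΣM about A: T·sin31°·9.3 − 70·3.2 = 0 → T = 224/(9.3·0.515038) = 46.7655 ≈ 46.77 kN.
ΣF_x = 0: A_x − T·cos31° = 0 → A_x = 46.7655 × 0.857167 = 40.09 kN.
ΣF_y = 0: A_y + T·sin31° − 70 = 0 → A_y = 70 − 46.7655 × 0.515038 = 45.91 kN.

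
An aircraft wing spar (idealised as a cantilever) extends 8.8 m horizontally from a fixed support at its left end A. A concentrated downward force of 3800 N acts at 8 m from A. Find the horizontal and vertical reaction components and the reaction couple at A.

ΣF_x = 0: A_x = 0.
ΣF_y = 0: A_y − 3800 = 0 → A_y = 3800 N.
ΣM about A: M_A − 3800·8 = 0 → M_A = 30400 N·m.

A_x = 0, A_y = 3800 N, M_A = 30400 N·m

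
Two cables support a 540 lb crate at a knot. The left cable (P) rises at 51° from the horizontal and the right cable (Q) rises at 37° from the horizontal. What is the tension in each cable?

T_P = 431.5 lb, T_Q = 340.0 lb

ΣF_x = 0: −T_P·cos51° + T_Q·cos37° = 0 → T_Q = 0.787995·T_P.
ΣF_y = 0: T_P·sin51° + T_Q·sin37° = 540.
Substitute: T_P·(0.777146 + 0.787995·0.601815) = 540 → T_P = 431.526 ≈ 431.5 lb.
Then T_Q = 0.787995 × 431.526 = 340.0 lb.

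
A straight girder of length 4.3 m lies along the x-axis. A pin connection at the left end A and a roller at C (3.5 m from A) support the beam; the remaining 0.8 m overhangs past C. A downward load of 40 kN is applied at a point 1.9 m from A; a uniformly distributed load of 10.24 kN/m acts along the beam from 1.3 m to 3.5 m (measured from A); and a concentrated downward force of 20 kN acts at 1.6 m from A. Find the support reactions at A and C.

A_x = 0, A_y = 36.22 kN, C_y = 46.30 kN

Resultant of the distributed load: 10.24 × 2.2 = 22.528 kN at 2.4 m from A.
Taking moments about A: C_y·3.5 − 40·1.9 − (10.24·2.2)·2.4 − 20·1.6 = 0 → C_y = 162.0672/3.5 = 46.3049 ≈ 46.30 kN.
ΣF_y = 0: A_y + 46.3049 − 40 − 10.24·2.2 − 20 = 0 → A_y = 36.22 kN.
ΣF_x = 0: no horizontal applied forces, so A_x = 0.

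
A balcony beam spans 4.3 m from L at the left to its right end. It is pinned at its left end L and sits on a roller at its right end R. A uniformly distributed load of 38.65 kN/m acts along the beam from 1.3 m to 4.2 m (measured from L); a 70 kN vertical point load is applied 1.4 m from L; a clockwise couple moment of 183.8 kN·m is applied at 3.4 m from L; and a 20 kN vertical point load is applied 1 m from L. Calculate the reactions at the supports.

L_x = 0, L_y = 60.22 kN, R_y = 141.9 kN

Resultant of the distributed load: 38.65 × 2.9 = 112.085 kN at 2.75 m from L.
Taking moments about L: R_y·4.3 − (38.65·2.9)·2.75 − 70·1.4 − 183.8 − 20·1 = 0 → R_y = 610.03375/4.3 = 141.868 ≈ 141.9 kN.
ΣF_y = 0: L_y + 141.868 − 38.65·2.9 − 70 − 20 = 0 → L_y = 60.22 kN.
ΣF_x = 0: no horizontal applied forces, so L_x = 0.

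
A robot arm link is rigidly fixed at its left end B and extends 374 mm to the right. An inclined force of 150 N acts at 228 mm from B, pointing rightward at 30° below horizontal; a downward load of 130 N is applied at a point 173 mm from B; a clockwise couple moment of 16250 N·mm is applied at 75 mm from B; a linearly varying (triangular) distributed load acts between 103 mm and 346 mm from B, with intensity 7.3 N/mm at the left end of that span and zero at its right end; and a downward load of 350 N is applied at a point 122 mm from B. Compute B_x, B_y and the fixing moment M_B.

Resultant of the triangular load: ½ × 7.3 × 243 = 886.95 N, acting at 184 mm from B (one-third of the span from the peak).
ΣF_x = 0: B_x + 150·cos30° = 0 → B_x = -129.9 N.
ΣF_y = 0: B_y − 150·sin30° − 130 − ½·7.3·243 − 350 = 0 → B_y = 1442 N.
ΣM about B: M_B − 150·sin30°·228 − 130·173 − 16250 − (½·7.3·243)·184 − 350·122 = 0 → M_B = 261700 N·mm.

B_x = -129.9 N, B_y = 1442 N, M_B = 261700 N·mm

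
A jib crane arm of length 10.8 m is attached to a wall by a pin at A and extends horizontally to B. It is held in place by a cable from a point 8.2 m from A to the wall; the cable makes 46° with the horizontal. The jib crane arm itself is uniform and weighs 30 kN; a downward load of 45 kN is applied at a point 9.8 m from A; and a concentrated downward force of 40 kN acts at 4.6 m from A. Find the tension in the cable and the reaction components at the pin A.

ΣM about A: T·sin46°·8.2 − 30·5.4 − 45·9.8 − 40·4.6 = 0 → T = 787/(8.2·0.71934) = 133.422 ≈ 133.4 kN.
ΣF_x = 0: A_x − T·cos46° = 0 → A_x = 133.422 × 0.694658 = 92.68 kN.
ΣF_y = 0: A_y + T·sin46° − 30 − 45 − 40 = 0 → A_y = 115 − 133.422 × 0.71934 = 19.02 kN.

T = 133.4 kN, A_x = 92.68 kN, A_y = 19.02 kN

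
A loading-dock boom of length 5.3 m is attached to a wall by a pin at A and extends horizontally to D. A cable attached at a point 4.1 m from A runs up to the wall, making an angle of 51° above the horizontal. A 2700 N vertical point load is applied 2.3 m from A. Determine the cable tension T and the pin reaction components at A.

T = 1949 N, A_x = 1227 N, A_y = 1185 N

ΣM about A: T·sin51°·4.1 − 2700·2.3 = 0 → T = 6210/(4.1·0.777146) = 1948.97 ≈ 1949 N.
ΣF_x = 0: A_x − T·cos51° = 0 → A_x = 1948.97 × 0.62932 = 1227 N.
ΣF_y = 0: A_y + T·sin51° − 2700 = 0 → A_y = 2700 − 1948.97 × 0.777146 = 1185 N.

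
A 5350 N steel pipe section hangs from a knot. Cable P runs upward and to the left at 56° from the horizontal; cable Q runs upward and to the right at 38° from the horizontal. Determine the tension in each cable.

T_P = 4226 N, T_Q = 2999 N

ΣF_x = 0: −T_P·cos56° + T_Q·cos38° = 0 → T_Q = 0.709626·T_P.
ΣF_y = 0: T_P·sin56° + T_Q·sin38° = 5350.
Substitute: T_P·(0.829038 + 0.709626·0.615661) = 5350 → T_P = 4226.15 ≈ 4226 N.
Then T_Q = 0.709626 × 4226.15 = 2999 N.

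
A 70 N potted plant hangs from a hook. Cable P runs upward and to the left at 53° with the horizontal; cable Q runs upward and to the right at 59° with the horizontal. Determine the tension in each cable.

T_P = 38.88 N, T_Q = 45.44 N

ΣF_x = 0: −T_P·cos53° + T_Q·cos59° = 0 → T_Q = 1.16849·T_P.
ΣF_y = 0: T_P·sin53° + T_Q·sin59° = 70.
Substitute: T_P·(0.798636 + 1.16849·0.857167) = 70 → T_P = 38.884 ≈ 38.88 N.
Then T_Q = 1.16849 × 38.884 = 45.44 N.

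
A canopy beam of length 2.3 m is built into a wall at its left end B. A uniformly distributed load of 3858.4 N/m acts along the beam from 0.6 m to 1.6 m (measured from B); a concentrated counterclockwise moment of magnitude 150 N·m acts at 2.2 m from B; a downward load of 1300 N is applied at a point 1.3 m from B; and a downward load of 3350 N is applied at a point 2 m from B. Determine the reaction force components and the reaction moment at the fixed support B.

Resultant of the distributed load: 3858.4 × 1 = 3858.4 N at 1.1 m from B.
ΣF_x = 0: B_x = 0.
ΣF_y = 0: B_y − 3858.4·1 − 1300 − 3350 = 0 → B_y = 8508 N.
ΣM about B: M_B − (3858.4·1)·1.1 + 150 − 1300·1.3 − 3350·2 = 0 → M_B = 12480 N·m.

B_x = 0, B_y = 8508 N, M_B = 12480 N·m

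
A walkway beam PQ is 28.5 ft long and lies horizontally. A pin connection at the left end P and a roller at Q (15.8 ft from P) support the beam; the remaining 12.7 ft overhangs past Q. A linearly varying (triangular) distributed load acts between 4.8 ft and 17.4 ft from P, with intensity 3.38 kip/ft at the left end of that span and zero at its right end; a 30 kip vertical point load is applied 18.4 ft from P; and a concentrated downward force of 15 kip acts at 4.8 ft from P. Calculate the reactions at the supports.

Resultant of the triangular load: ½ × 3.38 × 12.6 = 21.294 kip, acting at 9 ft from P (one-third of the span from the peak).
Moments about P: Q_y·15.8 − (½·3.38·12.6)·9 − 30·18.4 − 15·4.8 = 0 → Q_y = 815.646/15.8 = 51.6232 ≈ 51.62 kip.
ΣF_y = 0: P_y + 51.6232 − ½·3.38·12.6 − 30 − 15 = 0 → P_y = 14.67 kip.
ΣF_x = 0: no horizontal applied forces, so P_x = 0.

P_x = 0, P_y = 14.67 kip, Q_y = 51.62 kip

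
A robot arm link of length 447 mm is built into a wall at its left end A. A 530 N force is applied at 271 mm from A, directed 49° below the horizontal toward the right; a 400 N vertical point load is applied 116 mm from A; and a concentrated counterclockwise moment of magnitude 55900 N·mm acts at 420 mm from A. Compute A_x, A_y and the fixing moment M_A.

ΣF_x = 0: A_x + 530·cos49° = 0 → A_x = -347.7 N.
ΣF_y = 0: A_y − 530·sin49° − 400 = 0 → A_y = 800.0 N.
ΣM about A: M_A − 530·sin49°·271 − 400·116 + 55900 = 0 → M_A = 98900 N·mm.

A_x = -347.7 N, A_y = 800.0 N, M_A = 98900 N·mm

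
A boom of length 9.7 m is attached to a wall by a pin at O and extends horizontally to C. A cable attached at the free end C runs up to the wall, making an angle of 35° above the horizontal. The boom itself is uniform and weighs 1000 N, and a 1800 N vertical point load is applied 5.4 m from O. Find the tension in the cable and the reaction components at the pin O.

T = 2619 N, O_x = 2145 N, O_y = 1298 N

ΣM about O: T·sin35°·9.7 − 1000·4.85 − 1800·5.4 = 0 → T = 14570/(9.7·0.573576) = 2618.77 ≈ 2619 N.
ΣF_x = 0: O_x − T·cos35° = 0 → O_x = 2618.77 × 0.819152 = 2145 N.
ΣF_y = 0: O_y + T·sin35° − 1000 − 1800 = 0 → O_y = 2800 − 2618.77 × 0.573576 = 1298 N.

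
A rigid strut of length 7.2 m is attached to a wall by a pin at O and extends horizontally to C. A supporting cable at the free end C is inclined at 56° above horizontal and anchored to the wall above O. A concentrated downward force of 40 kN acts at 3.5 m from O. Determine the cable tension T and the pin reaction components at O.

T = 23.45 kN, O_x = 13.12 kN, O_y = 20.56 kN

ΣM about O: T·sin56°·7.2 − 40·3.5 = 0 → T = 140/(7.2·0.829038) = 23.4542 ≈ 23.45 kN.
ΣF_x = 0: O_x − T·cos56° = 0 → O_x = 23.4542 × 0.559193 = 13.12 kN.
ΣF_y = 0: O_y + T·sin56° − 40 = 0 → O_y = 40 − 23.4542 × 0.829038 = 20.56 kN.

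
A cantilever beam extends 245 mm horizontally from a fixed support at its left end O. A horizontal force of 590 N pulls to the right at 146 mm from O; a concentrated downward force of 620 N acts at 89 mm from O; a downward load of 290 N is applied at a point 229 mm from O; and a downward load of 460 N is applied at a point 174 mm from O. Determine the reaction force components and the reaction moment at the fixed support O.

ΣF_x = 0: O_x + 590 = 0 → O_x = -590.0 N.
ΣF_y = 0: O_y − 620 − 290 − 460 = 0 → O_y = 1370 N.
ΣM about O: M_O − 620·89 − 290·229 − 460·174 = 0 → M_O = 201600 N·mm.

O_x = -590.0 N, O_y = 1370 N, M_O = 201600 N·mm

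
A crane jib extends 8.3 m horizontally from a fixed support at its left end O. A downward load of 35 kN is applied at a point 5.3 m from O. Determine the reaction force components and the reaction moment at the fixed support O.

O_x = 0, O_y = 35.00 kN, M_O = 185.5 kN·m

ΣF_x = 0: O_x = 0.
ΣF_y = 0: O_y − 35 = 0 → O_y = 35.00 kN.
ΣM about O: M_O − 35·5.3 = 0 → M_O = 185.5 kN·m.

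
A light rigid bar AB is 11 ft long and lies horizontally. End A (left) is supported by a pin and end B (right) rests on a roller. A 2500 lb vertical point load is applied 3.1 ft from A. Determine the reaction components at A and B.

Taking moments about A: B_y·11 − 2500·3.1 = 0 → B_y = 7750/11 = 704.545 ≈ 704.5 lb.
ΣF_y = 0: A_y + 704.545 − 2500 = 0 → A_y = 1795 lb.
ΣF_x = 0: no horizontal applied forces, so A_x = 0.

A_x = 0, A_y = 1795 lb, B_y = 704.5 lb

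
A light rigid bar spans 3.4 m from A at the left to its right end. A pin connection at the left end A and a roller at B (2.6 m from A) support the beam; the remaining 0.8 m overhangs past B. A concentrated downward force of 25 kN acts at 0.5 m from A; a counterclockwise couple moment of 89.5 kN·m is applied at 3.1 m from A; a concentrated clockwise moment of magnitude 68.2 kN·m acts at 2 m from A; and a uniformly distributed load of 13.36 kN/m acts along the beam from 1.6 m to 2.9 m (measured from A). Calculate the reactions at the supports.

Resultant of the distributed load: 13.36 × 1.3 = 17.368 kN at 2.25 m from A.
Taking moments about A: B_y·2.6 − 25·0.5 + 89.5 − 68.2 − (13.36·1.3)·2.25 = 0 → B_y = 30.278/2.6 = 11.6454 ≈ 11.65 kN.
ΣF_y = 0: A_y + 11.6454 − 25 − 13.36·1.3 = 0 → A_y = 30.72 kN.
ΣF_x = 0: no horizontal applied forces, so A_x = 0.

A_x = 0, A_y = 30.72 kN, B_y = 11.65 kN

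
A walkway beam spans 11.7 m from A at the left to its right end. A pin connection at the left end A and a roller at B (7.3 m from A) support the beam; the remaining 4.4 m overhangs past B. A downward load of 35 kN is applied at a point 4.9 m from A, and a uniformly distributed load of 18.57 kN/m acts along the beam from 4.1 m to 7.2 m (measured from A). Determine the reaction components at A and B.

A_x = 0, A_y = 24.52 kN, B_y = 68.05 kN

Resultant of the distributed load: 18.57 × 3.1 = 57.567 kN at 5.65 m from A.
Moments about A: B_y·7.3 − 35·4.9 − (18.57·3.1)·5.65 = 0 → B_y = 496.75355/7.3 = 68.0484 ≈ 68.05 kN.
ΣF_y = 0: A_y + 68.0484 − 35 − 18.57·3.1 = 0 → A_y = 24.52 kN.
ΣF_x = 0: no horizontal applied forces, so A_x = 0.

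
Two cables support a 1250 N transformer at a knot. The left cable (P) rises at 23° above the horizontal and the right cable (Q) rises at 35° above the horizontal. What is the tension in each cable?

T_P = 1207 N, T_Q = 1357 N

ΣF_x = 0: −T_P·cos23° + T_Q·cos35° = 0 → T_Q = 1.12373·T_P.
ΣF_y = 0: T_P·sin23° + T_Q·sin35° = 1250.
Substitute: T_P·(0.390731 + 1.12373·0.573576) = 1250 → T_P = 1207.41 ≈ 1207 N.
Then T_Q = 1.12373 × 1207.41 = 1357 N.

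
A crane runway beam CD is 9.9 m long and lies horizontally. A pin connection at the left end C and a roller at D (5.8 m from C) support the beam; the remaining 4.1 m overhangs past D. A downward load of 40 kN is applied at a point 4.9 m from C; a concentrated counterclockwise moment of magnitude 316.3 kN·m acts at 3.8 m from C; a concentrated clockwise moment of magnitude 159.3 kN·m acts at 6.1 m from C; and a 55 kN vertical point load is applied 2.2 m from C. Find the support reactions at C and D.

Taking moments about C: D_y·5.8 − 40·4.9 + 316.3 − 159.3 − 55·2.2 = 0 → D_y = 160/5.8 = 27.5862 ≈ 27.59 kN.
ΣF_y = 0: C_y + 27.5862 − 40 − 55 = 0 → C_y = 67.41 kN.
ΣF_x = 0: no horizontal applied forces, so C_x = 0.

C_x = 0, C_y = 67.41 kN, D_y = 27.59 kN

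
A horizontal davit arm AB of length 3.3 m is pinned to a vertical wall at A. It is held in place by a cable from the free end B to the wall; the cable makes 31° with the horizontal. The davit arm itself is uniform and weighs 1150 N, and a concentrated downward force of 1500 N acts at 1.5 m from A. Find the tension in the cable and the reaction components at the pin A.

ΣM about A: T·sin31°·3.3 − 1150·1.65 − 1500·1.5 = 0 → T = 4147.5/(3.3·0.515038) = 2440.24 ≈ 2440 N.
ΣF_x = 0: A_x − T·cos31° = 0 → A_x = 2440.24 × 0.857167 = 2092 N.
ΣF_y = 0: A_y + T·sin31° − 1150 − 1500 = 0 → A_y = 2650 − 2440.24 × 0.515038 = 1393 N.

T = 2440 N, A_x = 2092 N, A_y = 1393 N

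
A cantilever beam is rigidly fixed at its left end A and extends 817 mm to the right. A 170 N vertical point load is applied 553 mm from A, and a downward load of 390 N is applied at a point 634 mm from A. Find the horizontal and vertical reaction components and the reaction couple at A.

A_x = 0, A_y = 560.0 N, M_A = 341300 N·mm

ΣF_x = 0: A_x = 0.
ΣF_y = 0: A_y − 170 − 390 = 0 → A_y = 560.0 N.
ΣM about A: M_A − 170·553 − 390·634 = 0 → M_A = 341300 N·mm.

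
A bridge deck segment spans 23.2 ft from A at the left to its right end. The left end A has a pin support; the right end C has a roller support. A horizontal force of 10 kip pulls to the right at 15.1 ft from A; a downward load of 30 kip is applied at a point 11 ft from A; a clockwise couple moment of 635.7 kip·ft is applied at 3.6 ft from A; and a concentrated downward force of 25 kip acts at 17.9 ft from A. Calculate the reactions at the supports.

A_x = -10.00 kip, A_y = -5.914 kip, C_y = 60.91 kip

ΣM about A: C_y·23.2 − 30·11 − 635.7 − 25·17.9 = 0 → C_y = 1413.2/23.2 = 60.9138 ≈ 60.91 kip.
ΣF_y = 0: A_y + 60.9138 − 30 − 25 = 0 → A_y = -5.914 kip.
ΣF_x = 0: A_x + 10 = 0 → A_x = -10.00 kip.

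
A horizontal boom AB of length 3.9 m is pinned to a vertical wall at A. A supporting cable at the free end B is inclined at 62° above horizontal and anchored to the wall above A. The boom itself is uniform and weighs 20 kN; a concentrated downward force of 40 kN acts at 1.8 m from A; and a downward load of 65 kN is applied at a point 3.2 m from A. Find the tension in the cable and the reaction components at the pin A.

T = 92.64 kN, A_x = 43.49 kN, A_y = 43.21 kN

ΣM about A: T·sin62°·3.9 − 20·1.95 − 40·1.8 − 65·3.2 = 0 → T = 319/(3.9·0.882948) = 92.6384 ≈ 92.64 kN.
ΣF_x = 0: A_x − T·cos62° = 0 → A_x = 92.6384 × 0.469472 = 43.49 kN.
ΣF_y = 0: A_y + T·sin62° − 20 − 40 − 65 = 0 → A_y = 125 − 92.6384 × 0.882948 = 43.21 kN.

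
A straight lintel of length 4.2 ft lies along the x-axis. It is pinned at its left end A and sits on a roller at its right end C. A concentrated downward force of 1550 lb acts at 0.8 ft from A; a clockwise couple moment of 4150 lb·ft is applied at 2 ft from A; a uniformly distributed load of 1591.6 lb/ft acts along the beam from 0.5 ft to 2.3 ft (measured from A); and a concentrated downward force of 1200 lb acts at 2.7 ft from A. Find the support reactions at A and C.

A_x = 0, A_y = 2605 lb, C_y = 3010 lb

Resultant of the distributed load: 1591.6 × 1.8 = 2864.88 lb at 1.4 ft from A.
ΣM about A: C_y·4.2 − 1550·0.8 − 4150 − (1591.6·1.8)·1.4 − 1200·2.7 = 0 → C_y = 12640.832/4.2 = 3009.72 ≈ 3010 lb.
ΣF_y = 0: A_y + 3009.72 − 1550 − 1591.6·1.8 − 1200 = 0 → A_y = 2605 lb.
ΣF_x = 0: no horizontal applied forces, so A_x = 0.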